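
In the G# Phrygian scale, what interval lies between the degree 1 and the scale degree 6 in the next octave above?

minor thirteenth

G# phrygian: G# A B C# D# E F#.
Degree 1 = G#; 6th scale degree (up an octave) = E.
13 letter names make it a thirteenth; at 20 semitones (a half step narrower than major) the quality is minor.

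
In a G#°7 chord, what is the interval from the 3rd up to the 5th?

Spelling the chord: G#-B-D-F.
That puts B below D.
B up to D is 3 semitones, a half step narrower than a major third, so the interval is minor.

minor 3rd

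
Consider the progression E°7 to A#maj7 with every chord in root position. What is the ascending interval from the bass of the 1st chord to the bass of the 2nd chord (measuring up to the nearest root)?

augmented 4th

The roots are E and A#.
E up to A# is 6 semitones, a half step wider than a perfect fourth, so the interval is augmented.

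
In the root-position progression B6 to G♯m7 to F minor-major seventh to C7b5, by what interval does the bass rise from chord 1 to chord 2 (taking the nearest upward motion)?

major sixth

The roots are B and G♯.
Counting 6 letters and 9 half steps from B gives a major sixth.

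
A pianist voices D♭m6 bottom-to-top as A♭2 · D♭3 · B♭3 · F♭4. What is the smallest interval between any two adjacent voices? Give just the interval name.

Adjacent intervals: A♭2→D♭3 = perfect fourth; D♭3→B♭3 = major sixth; B♭3→F♭4 = diminished fifth.
The smallest is A♭2 to D♭3, a perfect fourth (5 semitones).

perfect 4th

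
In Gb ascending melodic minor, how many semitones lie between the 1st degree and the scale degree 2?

The scale is Gb Ab Bbb Cb Db Eb F.
Gb up to Ab is a major second — 2 semitones.

2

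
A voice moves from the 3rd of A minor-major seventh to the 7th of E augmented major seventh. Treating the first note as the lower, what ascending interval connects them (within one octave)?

augmented second

A minor-major seventh has C as its 3rd, and E augmented major seventh has D♯ as its 7th.
2 letter names make it a second; at 3 semitones (a half step wider than major) the quality is augmented.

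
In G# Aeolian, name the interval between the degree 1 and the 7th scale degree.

The scale runs G# A# B C# D# E F#.
That puts G# below F#.
From G# to F#: 10 semitones over a seventh = minor.

minor seventh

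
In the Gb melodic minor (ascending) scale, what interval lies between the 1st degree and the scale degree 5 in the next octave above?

The scale runs Gb Ab Bbb Cb Db Eb F.
The 1st degree is Gb and the degree 5 (up an octave) is Db.
From Gb to Db is 19 semitones, exactly the perfect twelfth.

P12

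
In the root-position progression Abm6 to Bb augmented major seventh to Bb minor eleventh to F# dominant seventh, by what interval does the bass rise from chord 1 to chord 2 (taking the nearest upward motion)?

The roots are Ab and Bb.
From Ab to Bb is 2 semitones, exactly the major second.

major 2nd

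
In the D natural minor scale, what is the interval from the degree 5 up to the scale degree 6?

m2

D natural minor: D E F G A Bb C.
Degree 5 = A; degree 6 = Bb.
A up to Bb is 1 semitone, a half step narrower than a major second, so the interval is minor.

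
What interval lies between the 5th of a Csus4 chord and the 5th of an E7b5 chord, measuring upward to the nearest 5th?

The 5th of Csus4 is G; the 5th of E7b5 is B♭.
From G to B♭: 3 semitones over a third = minor.

m3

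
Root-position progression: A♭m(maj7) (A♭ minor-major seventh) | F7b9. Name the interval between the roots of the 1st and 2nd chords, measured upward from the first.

major sixth

The roots are A♭ and F.
Counting 6 letters and 9 half steps from A♭ gives a major sixth.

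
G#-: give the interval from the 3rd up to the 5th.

major third

G# minor: G#-B-D#.
3rd = B; 5th = D#.
From B to D# is 4 semitones, exactly the major third.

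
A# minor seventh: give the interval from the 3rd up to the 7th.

perfect fifth

The chord tones of A#m7 are A# C# E# G#.
That puts C# below G#.
From C# to G# is 7 semitones, exactly the perfect fifth.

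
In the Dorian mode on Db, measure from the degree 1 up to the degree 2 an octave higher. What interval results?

major ninth

Db dorian: Db Eb Fb Gb Ab Bb Cb.
That puts Db below Eb.
Db up to Eb spans 9 letter names and 14 semitones — a major ninth.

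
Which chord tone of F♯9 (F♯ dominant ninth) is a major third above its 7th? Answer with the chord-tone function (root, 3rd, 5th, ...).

Spelling the chord: F♯–A♯–C♯–E–G♯.
The 7th is E. A major third above E is G♯.
G♯ is the chord's 9th.

9th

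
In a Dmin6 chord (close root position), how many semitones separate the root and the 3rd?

Spelling the chord: D–F–A–B.
D to F is a minor third: 3 semitones.

3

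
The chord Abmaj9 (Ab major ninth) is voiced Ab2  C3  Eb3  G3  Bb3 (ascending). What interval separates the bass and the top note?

major ninth

The outer voices are Ab2 and Bb3.
Counting 9 letters and 14 half steps from Ab gives a major ninth.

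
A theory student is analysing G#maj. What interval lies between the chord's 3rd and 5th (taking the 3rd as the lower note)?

minor third

Spelling the chord: G# B# D#.
The 3rd is B# and the 5th is D#.
From B# to D#: 3 semitones over a third = minor.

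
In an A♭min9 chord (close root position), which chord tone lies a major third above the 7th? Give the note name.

A♭ minor ninth: A♭-C♭-E♭-G♭-B♭.
The 7th is G♭. A major third above G♭ is B♭.
B♭ is the chord's 9th.

Bb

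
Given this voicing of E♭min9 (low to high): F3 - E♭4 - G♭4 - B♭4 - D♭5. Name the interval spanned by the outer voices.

The outer voices are F3 and D♭5.
13 letter names make it a thirteenth; at 20 semitones (a half step narrower than major) the quality is minor.

minor thirteenth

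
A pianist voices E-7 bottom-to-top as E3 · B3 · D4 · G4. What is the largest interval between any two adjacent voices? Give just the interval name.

Adjacent intervals: E3→B3 = perfect fifth; B3→D4 = minor third; D4→G4 = perfect fourth.
The largest is E3 to B3, a perfect fifth (7 semitones).

perfect 5th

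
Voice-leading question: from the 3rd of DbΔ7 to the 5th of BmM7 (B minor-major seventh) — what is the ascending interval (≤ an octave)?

augmented 1st

DbΔ7 has F as its 3rd, and BmM7 (B minor-major seventh) has F# as its 5th.
From F to F#: 1 semitone over a unison = augmented.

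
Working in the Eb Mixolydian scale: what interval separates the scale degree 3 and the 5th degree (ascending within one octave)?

minor third

Eb mixolydian: Eb F G Ab Bb C Db.
So we need the interval from G up to Bb.
3 letter names make it a third; at 3 semitones (a half step narrower than major) the quality is minor.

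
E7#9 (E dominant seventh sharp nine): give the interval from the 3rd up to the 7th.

E dominant seventh sharp nine: E–G#–B–D–F##.
That puts G# below D.
5 letter names make it a fifth; at 6 semitones (a half step narrower than perfect) the quality is diminished.

diminished fifth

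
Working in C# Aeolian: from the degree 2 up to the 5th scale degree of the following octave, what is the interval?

perfect eleventh

C# natural minor: C# D# E F# G# A B.
The degree 2 is D# and the 5th scale degree (up an octave) is G#.
D# up to G# spans 11 letter names and 17 semitones — a perfect eleventh.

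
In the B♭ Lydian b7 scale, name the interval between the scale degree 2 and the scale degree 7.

minor sixth

Spelling the B♭ Lydian b7 scale: B♭ C D E F G A♭.
Scale degree 2 = C; 7th scale degree = A♭.
From C to A♭: 8 semitones over a sixth = minor.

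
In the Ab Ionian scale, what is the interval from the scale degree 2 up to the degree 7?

major sixth

Ab major: Ab Bb C Db Eb F G.
That puts Bb below G.
From Bb to G is 9 semitones, exactly the major sixth.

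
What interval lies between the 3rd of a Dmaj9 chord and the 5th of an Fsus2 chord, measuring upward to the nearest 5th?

The 3rd of Dmaj9 is F#; the 5th of Fsus2 is C.
F# up to C is 6 semitones, a half step narrower than a perfect fifth, so the interval is diminished.

diminished fifth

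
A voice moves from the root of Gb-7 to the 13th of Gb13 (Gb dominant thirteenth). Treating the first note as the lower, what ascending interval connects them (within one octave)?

major sixth

Gb-7 has Gb as its root, and Gb13 (Gb dominant thirteenth) has Eb as its 13th.
Gb up to Eb spans 6 letter names and 9 semitones — a major sixth.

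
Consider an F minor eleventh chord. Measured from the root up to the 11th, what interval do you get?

perfect 11th

Fm11 is spelled F Ab C Eb G Bb.
Root = F; 11th = Bb.
From F to Bb is 17 semitones, exactly the perfect eleventh.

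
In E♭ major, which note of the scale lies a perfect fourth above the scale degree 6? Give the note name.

F

The scale is E♭ F G A♭ B♭ C D.
The scale degree 6 is C; a perfect fourth above that is F — scale degree 2.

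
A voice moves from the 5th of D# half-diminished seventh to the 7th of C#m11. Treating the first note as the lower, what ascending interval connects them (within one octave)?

D# half-diminished seventh has A as its 5th, and C#m11 has B as its 7th.
Counting 2 letters and 2 half steps from A gives a major second.

major second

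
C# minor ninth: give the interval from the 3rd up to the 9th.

C#m9 (C# minor ninth) is spelled C#–E–G#–B–D#.
The 3rd is E and the 9th is D#.
E up to D# spans 7 letter names and 11 semitones — a major seventh.

M7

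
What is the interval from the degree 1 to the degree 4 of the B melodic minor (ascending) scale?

perfect fourth

Spelling the B melodic minor (ascending) scale: B C♯ D E F♯ G♯ A♯.
That puts B below E.
B up to E spans 4 letter names and 5 semitones — a perfect fourth.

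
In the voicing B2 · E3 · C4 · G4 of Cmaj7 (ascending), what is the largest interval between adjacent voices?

Adjacent intervals: B2→E3 = perfect fourth; E3→C4 = minor sixth; C4→G4 = perfect fifth.
The largest is E3 to C4, a minor sixth (8 semitones).

minor 6th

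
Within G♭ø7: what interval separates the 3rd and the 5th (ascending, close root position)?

m3

The chord tones of G♭m7b5 (G♭ half-diminished seventh) are G♭, B𝄫, D𝄫, F♭.
So we need the interval from B𝄫 up to D𝄫.
B𝄫 up to D𝄫 is 3 semitones, a half step narrower than a major third, so the interval is minor.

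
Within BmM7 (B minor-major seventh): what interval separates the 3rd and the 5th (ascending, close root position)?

B minor-major seventh is spelled B, D, F#, A#.
The 3rd is D and the 5th is F#.
Counting 3 letters and 4 half steps from D gives a major third.

M3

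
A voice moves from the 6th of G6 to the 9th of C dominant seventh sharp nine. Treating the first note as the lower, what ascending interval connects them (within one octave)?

major seventh

The 6th of G6 is E; the 9th of C dominant seventh sharp nine is D#.
Counting 7 letters and 11 half steps from E gives a major seventh.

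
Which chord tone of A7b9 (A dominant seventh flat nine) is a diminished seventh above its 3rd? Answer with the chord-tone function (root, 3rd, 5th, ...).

9th

A7b9 (A dominant seventh flat nine) is spelled A–C♯–E–G–B♭.
The 3rd is C♯. A diminished seventh above C♯ is B♭.
B♭ is the chord's 9th.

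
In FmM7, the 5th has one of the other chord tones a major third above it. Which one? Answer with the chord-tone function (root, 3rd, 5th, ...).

7th

Spelling the chord: F Ab C E.
The 5th is C. A major third above C is E.
E is the chord's 7th.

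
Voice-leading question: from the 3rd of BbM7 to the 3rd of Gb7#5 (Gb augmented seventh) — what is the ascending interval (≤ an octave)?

minor sixth

BbM7 has D as its 3rd, and Gb7#5 (Gb augmented seventh) has Bb as its 3rd.
6 letter names make it a sixth; at 8 semitones (a half step narrower than major) the quality is minor.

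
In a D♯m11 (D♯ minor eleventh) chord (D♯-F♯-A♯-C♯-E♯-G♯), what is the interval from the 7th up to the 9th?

M3

The 7th is C♯ and the 9th is E♯.
Counting 3 letters and 4 half steps from C♯ gives a major third.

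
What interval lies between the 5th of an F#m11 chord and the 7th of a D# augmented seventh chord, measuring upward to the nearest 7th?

P1

The 5th of F#m11 is C#; the 7th of D# augmented seventh is C#.
From C# to C# is 0 semitones, exactly the perfect unison.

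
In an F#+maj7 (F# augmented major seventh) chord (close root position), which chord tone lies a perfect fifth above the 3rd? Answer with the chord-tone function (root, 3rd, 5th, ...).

F#+maj7 is spelled F#–A#–C##–E#.
The 3rd is A#. A perfect fifth above A# is E#.
E# is the chord's 7th.

7th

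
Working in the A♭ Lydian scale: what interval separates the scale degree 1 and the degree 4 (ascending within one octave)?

The scale runs A♭ B♭ C D E♭ F G.
So we need the interval from A♭ up to D.
A♭ up to D is 6 semitones, a half step wider than a perfect fourth, so the interval is augmented.

augmented fourth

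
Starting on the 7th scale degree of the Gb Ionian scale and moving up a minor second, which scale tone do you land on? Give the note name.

Gb

The scale is Gb Ab Bb Cb Db Eb F.
The 7th scale degree is F; a minor second above that is Gb — scale degree 1.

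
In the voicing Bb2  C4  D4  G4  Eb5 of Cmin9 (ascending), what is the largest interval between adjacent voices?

Adjacent intervals: Bb2→C4 = major ninth; C4→D4 = major second; D4→G4 = perfect fourth; G4→Eb5 = minor sixth.
The largest is Bb2 to C4, a major ninth (14 semitones).

major ninth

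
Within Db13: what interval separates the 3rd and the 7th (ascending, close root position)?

d5

Db13 is spelled Db-F-Ab-Cb-Eb-Bb.
That puts F below Cb.
From F to Cb: 6 semitones over a fifth = diminished.
That tritone between 3rd and 7th is what gives the dominant seventh its pull toward resolution.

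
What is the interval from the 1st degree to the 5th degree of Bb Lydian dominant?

perfect fifth

Spelling Bb Lydian dominant: Bb C D E F G Ab.
That puts Bb below F.
Counting 5 letters and 7 half steps from Bb gives a perfect fifth.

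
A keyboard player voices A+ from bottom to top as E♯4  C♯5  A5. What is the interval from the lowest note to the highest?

d11

The outer voices are E♯4 and A5.
11 letter names make it an eleventh; at 16 semitones (a half step narrower than perfect) the quality is diminished.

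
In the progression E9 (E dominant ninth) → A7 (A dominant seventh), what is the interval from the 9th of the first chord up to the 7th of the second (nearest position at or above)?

minor 2nd

E9 (E dominant ninth) has F♯ as its 9th, and A7 (A dominant seventh) has G as its 7th.
F♯ up to G is 1 semitone, a half step narrower than a major second, so the interval is minor.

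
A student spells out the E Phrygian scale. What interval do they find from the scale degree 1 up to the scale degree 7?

minor seventh

E phrygian: E F G A B C D.
That puts E below D.
E up to D is 10 semitones, a half step narrower than a major seventh, so the interval is minor.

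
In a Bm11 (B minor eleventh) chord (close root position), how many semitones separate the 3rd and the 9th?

11

Spelling the chord: B–D–F♯–A–C♯–E.
D to C♯ is a major seventh: 11 semitones.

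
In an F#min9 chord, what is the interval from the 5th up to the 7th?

Spelling the chord: F#, A, C#, E, G#.
So we need the interval from C# up to E.
From C# to E: 3 semitones over a third = minor.

m3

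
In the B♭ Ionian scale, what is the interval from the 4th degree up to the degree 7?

B♭ major: B♭ C D E♭ F G A.
That puts E♭ below A.
From E♭ to A: 6 semitones over a fourth = augmented.

augmented 4th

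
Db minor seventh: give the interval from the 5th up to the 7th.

Spelling the chord: Db–Fb–Ab–Cb.
So we need the interval from Ab up to Cb.
From Ab to Cb: 3 semitones over a third = minor.

m3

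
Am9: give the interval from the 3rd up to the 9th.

major 7th

The chord tones of Am9 are A, C, E, G, B.
So we need the interval from C up to B.
Counting 7 letters and 11 half steps from C gives a major seventh.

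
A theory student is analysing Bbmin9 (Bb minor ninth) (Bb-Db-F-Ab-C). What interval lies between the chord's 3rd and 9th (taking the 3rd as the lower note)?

That puts Db below C.
Counting 7 letters and 11 half steps from Db gives a major seventh.

major seventh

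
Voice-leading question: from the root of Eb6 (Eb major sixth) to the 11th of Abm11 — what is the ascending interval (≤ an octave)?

minor seventh

Eb6 (Eb major sixth) has Eb as its root, and Abm11 has Db as its 11th.
From Eb to Db: 10 semitones over a seventh = minor.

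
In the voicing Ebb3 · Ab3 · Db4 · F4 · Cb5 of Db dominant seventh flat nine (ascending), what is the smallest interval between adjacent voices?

major 3rd

Adjacent intervals: Ebb3→Ab3 = augmented fourth; Ab3→Db4 = perfect fourth; Db4→F4 = major third; F4→Cb5 = diminished fifth.
The smallest is Db4 to F4, a major third (4 semitones).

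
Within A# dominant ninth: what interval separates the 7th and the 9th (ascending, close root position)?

major third

A#9 is spelled A#–C##–E#–G#–B#.
7th = G#; 9th = B#.
G# up to B# spans 3 letter names and 4 semitones — a major third.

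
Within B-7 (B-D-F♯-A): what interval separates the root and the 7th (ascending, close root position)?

That puts B below A.
7 letter names make it a seventh; at 10 semitones (a half step narrower than major) the quality is minor.

minor seventh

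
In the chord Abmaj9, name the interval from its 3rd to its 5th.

minor third

Ab major ninth: Ab-C-Eb-G-Bb.
The 3rd is C and the 5th is Eb.
From C to Eb: 3 semitones over a third = minor.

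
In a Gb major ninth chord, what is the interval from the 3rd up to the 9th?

The chord tones of Gbmaj9 (Gb major ninth) are Gb–Bb–Db–F–Ab.
So we need the interval from Bb up to Ab.
From Bb to Ab: 10 semitones over a seventh = minor.

minor seventh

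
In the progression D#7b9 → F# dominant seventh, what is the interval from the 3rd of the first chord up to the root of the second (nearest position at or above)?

D#7b9 has F## as its 3rd, and F# dominant seventh has F# as its root.
From F## to F#: 11 semitones over an octave = diminished.

d8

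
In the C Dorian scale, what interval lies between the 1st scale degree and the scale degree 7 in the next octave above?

The scale runs C D Eb F G A Bb.
That puts C below Bb.
From C to Bb: 22 semitones over a fourteenth = minor.

minor fourteenth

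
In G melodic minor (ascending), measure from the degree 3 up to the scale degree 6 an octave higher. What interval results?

augmented eleventh

The scale runs G A Bb C D E F#.
That puts Bb below E.
From Bb to E: 18 semitones over an eleventh = augmented.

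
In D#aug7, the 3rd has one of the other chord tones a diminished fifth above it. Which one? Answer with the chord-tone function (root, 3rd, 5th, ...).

The chord tones of D#+7 are D#–F##–A##–C#.
The 3rd is F##. A diminished fifth above F## is C#.
C# is the chord's 7th.

7th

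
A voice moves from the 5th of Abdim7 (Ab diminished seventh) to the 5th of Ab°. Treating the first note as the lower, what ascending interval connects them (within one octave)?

perfect unison

Abdim7 (Ab diminished seventh) has Ebb as its 5th, and Ab° has Ebb as its 5th.
Counting 1 letters and 0 half steps from Ebb gives a perfect unison.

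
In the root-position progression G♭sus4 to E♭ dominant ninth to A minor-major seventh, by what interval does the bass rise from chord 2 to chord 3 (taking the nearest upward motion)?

augmented fourth

The roots are E♭ and A.
4 letter names make it a fourth; at 6 semitones (a half step wider than perfect) the quality is augmented.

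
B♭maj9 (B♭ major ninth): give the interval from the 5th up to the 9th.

perfect fifth

The chord tones of B♭ major ninth are B♭ D F A C.
5th = F; 9th = C.
F up to C spans 5 letter names and 7 semitones — a perfect fifth.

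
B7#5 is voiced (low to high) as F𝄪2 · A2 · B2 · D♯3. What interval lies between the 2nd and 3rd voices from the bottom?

Those voices are A2 and B2.
Counting 2 letters and 2 half steps from A gives a major second.

major second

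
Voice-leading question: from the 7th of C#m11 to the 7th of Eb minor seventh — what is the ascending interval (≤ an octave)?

The 7th of C#m11 is B; the 7th of Eb minor seventh is Db.
3 letter names make it a third; at 2 semitones (a whole step narrower than major) the quality is diminished.

diminished third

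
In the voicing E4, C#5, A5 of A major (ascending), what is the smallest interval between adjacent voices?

minor 6th

Adjacent intervals: E4→C#5 = major sixth; C#5→A5 = minor sixth.
The smallest is C#5 to A5, a minor sixth (8 semitones).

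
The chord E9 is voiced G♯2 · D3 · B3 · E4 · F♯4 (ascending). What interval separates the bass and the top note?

The outer voices are G♯2 and F♯4.
From G♯ to F♯: 22 semitones over a fourteenth = minor.

m14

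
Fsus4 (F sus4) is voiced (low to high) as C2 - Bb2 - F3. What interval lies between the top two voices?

Those voices are Bb2 and F3.
Bb up to F spans 5 letter names and 7 semitones — a perfect fifth.

P5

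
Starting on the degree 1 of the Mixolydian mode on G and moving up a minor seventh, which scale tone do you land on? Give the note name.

The scale is G A B C D E F.
The degree 1 is G; a minor seventh above that is F — scale degree 7.

F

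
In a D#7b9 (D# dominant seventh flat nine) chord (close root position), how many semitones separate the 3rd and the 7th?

Spelling the chord: D#–F##–A#–C#–E.
F## to C# is a diminished fifth: 6 semitones.

6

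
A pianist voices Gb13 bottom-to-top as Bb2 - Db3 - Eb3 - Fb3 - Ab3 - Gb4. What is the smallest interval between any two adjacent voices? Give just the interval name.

Adjacent intervals: Bb2→Db3 = minor third; Db3→Eb3 = major second; Eb3→Fb3 = minor second; Fb3→Ab3 = major third; Ab3→Gb4 = minor seventh.
The smallest is Eb3 to Fb3, a minor second (1 semitone).

minor second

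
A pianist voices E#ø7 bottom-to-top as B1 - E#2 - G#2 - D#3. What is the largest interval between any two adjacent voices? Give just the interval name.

perfect fifth

Adjacent intervals: B1→E#2 = augmented fourth; E#2→G#2 = minor third; G#2→D#3 = perfect fifth.
The largest is G#2 to D#3, a perfect fifth (7 semitones).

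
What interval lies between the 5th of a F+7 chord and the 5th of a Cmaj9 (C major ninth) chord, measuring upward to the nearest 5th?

F+7 has C# as its 5th, and Cmaj9 (C major ninth) has G as its 5th.
C# up to G is 6 semitones, a half step narrower than a perfect fifth, so the interval is diminished.

diminished fifth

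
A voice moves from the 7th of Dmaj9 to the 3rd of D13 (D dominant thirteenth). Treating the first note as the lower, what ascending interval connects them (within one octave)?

Dmaj9 has C♯ as its 7th, and D13 (D dominant thirteenth) has F♯ as its 3rd.
From C♯ to F♯ is 5 semitones, exactly the perfect fourth.

perfect 4th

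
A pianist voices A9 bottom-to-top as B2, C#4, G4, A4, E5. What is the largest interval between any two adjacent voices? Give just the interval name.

Adjacent intervals: B2→C#4 = major ninth; C#4→G4 = diminished fifth; G4→A4 = major second; A4→E5 = perfect fifth.
The largest is B2 to C#4, a major ninth (14 semitones).

major ninth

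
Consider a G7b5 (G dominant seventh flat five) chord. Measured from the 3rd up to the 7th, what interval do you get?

diminished 5th

G dominant seventh flat five: G–B–Db–F.
So we need the interval from B up to F.
5 letter names make it a fifth; at 6 semitones (a half step narrower than perfect) the quality is diminished.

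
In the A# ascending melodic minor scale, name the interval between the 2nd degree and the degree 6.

Spelling the A# ascending melodic minor scale: A# B# C# D# E# F## G##.
That puts B# below F##.
From B# to F## is 7 semitones, exactly the perfect fifth.

perfect fifth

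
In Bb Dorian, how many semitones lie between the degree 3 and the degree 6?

6

The scale is Bb C Db Eb F G Ab.
Db up to G is an augmented fourth — 6 semitones.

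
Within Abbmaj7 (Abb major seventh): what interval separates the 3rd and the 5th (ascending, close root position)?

minor third

AbbM7: Abb–Cb–Ebb–Gb.
That puts Cb below Ebb.
From Cb to Ebb: 3 semitones over a third = minor.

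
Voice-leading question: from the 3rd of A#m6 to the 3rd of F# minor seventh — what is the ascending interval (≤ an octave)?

m6

A#m6 has C# as its 3rd, and F# minor seventh has A as its 3rd.
6 letter names make it a sixth; at 8 semitones (a half step narrower than major) the quality is minor.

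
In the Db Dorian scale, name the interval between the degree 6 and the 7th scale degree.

Db dorian: Db Eb Fb Gb Ab Bb Cb.
The degree 6 is Bb and the 7th scale degree is Cb.
2 letter names make it a second; at 1 semitone (a half step narrower than major) the quality is minor.

m2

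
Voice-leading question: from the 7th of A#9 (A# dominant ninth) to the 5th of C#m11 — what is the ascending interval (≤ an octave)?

A#9 (A# dominant ninth) has G# as its 7th, and C#m11 has G# as its 5th.
G# up to G# spans 1 letter names and 0 semitones — a perfect unison.

perfect unison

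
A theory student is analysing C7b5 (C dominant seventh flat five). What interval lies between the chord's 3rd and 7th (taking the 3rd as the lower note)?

d5

Spelling the chord: C-E-G♭-B♭.
So we need the interval from E up to B♭.
5 letter names make it a fifth; at 6 semitones (a half step narrower than perfect) the quality is diminished.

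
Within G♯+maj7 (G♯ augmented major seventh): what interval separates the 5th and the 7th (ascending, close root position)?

G♯maj7#5 (G♯ augmented major seventh): G♯-B♯-D𝄪-F𝄪.
So we need the interval from D𝄪 up to F𝄪.
D𝄪 up to F𝄪 is 3 semitones, a half step narrower than a major third, so the interval is minor.

m3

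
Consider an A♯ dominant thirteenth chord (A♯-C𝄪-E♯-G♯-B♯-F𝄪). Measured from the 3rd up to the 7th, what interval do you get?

d5

The 3rd is C𝄪 and the 7th is G♯.
From C𝄪 to G♯: 6 semitones over a fifth = diminished.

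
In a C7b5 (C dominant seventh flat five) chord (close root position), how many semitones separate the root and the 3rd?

4

C7b5 is spelled C–E–Gb–Bb.
C to E is a major third: 4 semitones.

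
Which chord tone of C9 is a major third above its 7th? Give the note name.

C9 is spelled C E G Bb D.
The 7th is Bb. A major third above Bb is D.
D is the chord's 9th.

D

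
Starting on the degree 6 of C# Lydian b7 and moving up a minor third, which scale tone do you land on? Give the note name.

The scale is C# D# E# F## G# A# B.
The degree 6 is A#; a minor third above that is C# — scale degree 1.

C#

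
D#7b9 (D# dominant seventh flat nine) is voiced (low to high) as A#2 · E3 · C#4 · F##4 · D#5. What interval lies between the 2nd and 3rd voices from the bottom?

M6

Those voices are E3 and C#4.
Counting 6 letters and 9 half steps from E gives a major sixth.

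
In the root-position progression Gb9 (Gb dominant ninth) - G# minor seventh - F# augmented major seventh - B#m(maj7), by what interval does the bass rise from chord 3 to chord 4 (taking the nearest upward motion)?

The roots are F# and B#.
F# up to B# is 6 semitones, a half step wider than a perfect fourth, so the interval is augmented.

augmented fourth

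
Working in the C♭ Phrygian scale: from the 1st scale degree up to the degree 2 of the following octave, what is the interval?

minor ninth

The scale runs C♭ D𝄫 E𝄫 F♭ G♭ A𝄫 B𝄫.
So we need the interval from C♭ up to D𝄫.
C♭ up to D𝄫 is 13 semitones, a half step narrower than a major ninth, so the interval is minor.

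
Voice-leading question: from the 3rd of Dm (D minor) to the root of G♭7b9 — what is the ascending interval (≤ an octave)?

m2

Dm (D minor) has F as its 3rd, and G♭7b9 has G♭ as its root.
2 letter names make it a second; at 1 semitone (a half step narrower than major) the quality is minor.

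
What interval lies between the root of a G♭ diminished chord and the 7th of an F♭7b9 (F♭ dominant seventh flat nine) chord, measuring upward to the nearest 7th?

minor sixth

The root of G♭ diminished is G♭; the 7th of F♭7b9 (F♭ dominant seventh flat nine) is E𝄫.
6 letter names make it a sixth; at 8 semitones (a half step narrower than major) the quality is minor.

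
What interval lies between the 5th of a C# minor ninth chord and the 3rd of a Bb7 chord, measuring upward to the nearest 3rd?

diminished fifth

C# minor ninth has G# as its 5th, and Bb7 has D as its 3rd.
G# up to D is 6 semitones, a half step narrower than a perfect fifth, so the interval is diminished.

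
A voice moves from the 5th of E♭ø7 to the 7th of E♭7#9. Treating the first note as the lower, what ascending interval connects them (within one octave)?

E♭ø7 has B𝄫 as its 5th, and E♭7#9 has D♭ as its 7th.
Counting 3 letters and 4 half steps from B𝄫 gives a major third.

major third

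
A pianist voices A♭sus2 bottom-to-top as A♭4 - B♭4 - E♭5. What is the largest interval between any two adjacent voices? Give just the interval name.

perfect fourth

Adjacent intervals: A♭4→B♭4 = major second; B♭4→E♭5 = perfect fourth.
The largest is B♭4 to E♭5, a perfect fourth (5 semitones).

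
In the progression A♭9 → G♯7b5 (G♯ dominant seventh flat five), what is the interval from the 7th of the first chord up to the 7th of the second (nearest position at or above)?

augmented 7th

The 7th of A♭9 is G♭; the 7th of G♯7b5 (G♯ dominant seventh flat five) is F♯.
From G♭ to F♯: 12 semitones over a seventh = augmented.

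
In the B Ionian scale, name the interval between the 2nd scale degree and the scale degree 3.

The scale runs B C♯ D♯ E F♯ G♯ A♯.
2nd scale degree = C♯; 3rd degree = D♯.
Counting 2 letters and 2 half steps from C♯ gives a major second.

major second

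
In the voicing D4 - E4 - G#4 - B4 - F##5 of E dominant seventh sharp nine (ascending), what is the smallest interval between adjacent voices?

Adjacent intervals: D4→E4 = major second; E4→G#4 = major third; G#4→B4 = minor third; B4→F##5 = augmented fifth.
The smallest is D4 to E4, a major second (2 semitones).

major second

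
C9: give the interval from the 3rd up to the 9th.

minor seventh

C9 is spelled C–E–G–Bb–D.
The 3rd is E and the 9th is D.
7 letter names make it a seventh; at 10 semitones (a half step narrower than major) the quality is minor.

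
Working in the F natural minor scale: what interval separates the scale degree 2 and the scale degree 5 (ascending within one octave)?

F natural minor: F G Ab Bb C Db Eb.
The scale degree 2 is G and the 5th scale degree is C.
Counting 4 letters and 5 half steps from G gives a perfect fourth.

perfect fourth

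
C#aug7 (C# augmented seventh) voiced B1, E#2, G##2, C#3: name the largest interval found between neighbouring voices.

augmented 4th

Adjacent intervals: B1→E#2 = augmented fourth; E#2→G##2 = major third; G##2→C#3 = diminished fourth.
The largest is B1 to E#2, an augmented fourth (6 semitones).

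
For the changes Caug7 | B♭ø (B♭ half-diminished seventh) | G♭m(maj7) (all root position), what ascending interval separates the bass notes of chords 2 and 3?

minor sixth

The roots are B♭ and G♭.
6 letter names make it a sixth; at 8 semitones (a half step narrower than major) the quality is minor.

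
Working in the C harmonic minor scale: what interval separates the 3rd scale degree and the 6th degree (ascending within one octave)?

Spelling the C harmonic minor scale: C D Eb F G Ab B.
That puts Eb below Ab.
Counting 4 letters and 5 half steps from Eb gives a perfect fourth.

perfect fourth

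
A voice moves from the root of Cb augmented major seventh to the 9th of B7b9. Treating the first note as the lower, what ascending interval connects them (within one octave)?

The root of Cb augmented major seventh is Cb; the 9th of B7b9 is C.
From Cb to C: 1 semitone over a unison = augmented.

augmented unison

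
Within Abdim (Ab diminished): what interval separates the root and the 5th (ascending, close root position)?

diminished fifth

Ab diminished is spelled Ab-Cb-Ebb.
So we need the interval from Ab up to Ebb.
From Ab to Ebb: 6 semitones over a fifth = diminished.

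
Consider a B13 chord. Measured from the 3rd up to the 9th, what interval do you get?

B13 (B dominant thirteenth) is spelled B D# F# A C# G#.
3rd = D#; 9th = C#.
From D# to C#: 10 semitones over a seventh = minor.

minor seventh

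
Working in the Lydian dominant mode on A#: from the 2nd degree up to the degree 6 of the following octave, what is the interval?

The scale runs A# B# C## D## E# F## G#.
The 2nd degree is B# and the 6th scale degree (up an octave) is F##.
From B# to F## is 19 semitones, exactly the perfect twelfth.

P12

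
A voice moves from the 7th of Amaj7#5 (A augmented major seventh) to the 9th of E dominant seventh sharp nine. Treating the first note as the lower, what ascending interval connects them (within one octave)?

The 7th of Amaj7#5 (A augmented major seventh) is G#; the 9th of E dominant seventh sharp nine is F##.
From G# to F## is 11 semitones, exactly the major seventh.

major 7th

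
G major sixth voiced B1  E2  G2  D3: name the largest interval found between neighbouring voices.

Adjacent intervals: B1→E2 = perfect fourth; E2→G2 = minor third; G2→D3 = perfect fifth.
The largest is G2 to D3, a perfect fifth (7 semitones).

perfect fifth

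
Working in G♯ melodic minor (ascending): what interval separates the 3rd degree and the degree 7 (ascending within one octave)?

Spelling G♯ melodic minor (ascending): G♯ A♯ B C♯ D♯ E♯ F𝄪.
3rd degree = B; 7th scale degree = F𝄪.
From B to F𝄪: 8 semitones over a fifth = augmented.

augmented fifth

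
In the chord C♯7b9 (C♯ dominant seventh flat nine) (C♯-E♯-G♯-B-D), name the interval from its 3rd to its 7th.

3rd = E♯; 7th = B.
From E♯ to B: 6 semitones over a fifth = diminished.

diminished fifth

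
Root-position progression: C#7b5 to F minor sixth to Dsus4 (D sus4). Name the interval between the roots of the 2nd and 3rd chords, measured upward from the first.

major sixth

The roots are F and D.
F up to D spans 6 letter names and 9 semitones — a major sixth.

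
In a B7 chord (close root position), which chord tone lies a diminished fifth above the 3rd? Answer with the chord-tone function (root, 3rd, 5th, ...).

7th

Spelling the chord: B-D#-F#-A.
The 3rd is D#. A diminished fifth above D# is A.
A is the chord's 7th.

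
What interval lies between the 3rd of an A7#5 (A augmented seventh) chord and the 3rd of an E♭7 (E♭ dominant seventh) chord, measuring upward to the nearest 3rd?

A7#5 (A augmented seventh) has C♯ as its 3rd, and E♭7 (E♭ dominant seventh) has G as its 3rd.
C♯ up to G is 6 semitones, a half step narrower than a perfect fifth, so the interval is diminished.

diminished fifth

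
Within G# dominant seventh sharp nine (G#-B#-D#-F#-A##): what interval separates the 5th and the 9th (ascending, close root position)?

augmented fifth

5th = D#; 9th = A##.
D# up to A## is 8 semitones, a half step wider than a perfect fifth, so the interval is augmented.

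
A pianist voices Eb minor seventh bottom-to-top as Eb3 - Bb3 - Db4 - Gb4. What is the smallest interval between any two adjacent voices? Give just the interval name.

minor third

Adjacent intervals: Eb3→Bb3 = perfect fifth; Bb3→Db4 = minor third; Db4→Gb4 = perfect fourth.
The smallest is Bb3 to Db4, a minor third (3 semitones).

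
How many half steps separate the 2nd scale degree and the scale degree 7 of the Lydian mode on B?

9

The scale is B C♯ D♯ E♯ F♯ G♯ A♯.
C♯ up to A♯ is a major sixth — 9 semitones.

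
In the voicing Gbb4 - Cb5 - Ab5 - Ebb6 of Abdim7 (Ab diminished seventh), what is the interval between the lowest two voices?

augmented fourth

Those voices are Gbb4 and Cb5.
4 letter names make it a fourth; at 6 semitones (a half step wider than perfect) the quality is augmented.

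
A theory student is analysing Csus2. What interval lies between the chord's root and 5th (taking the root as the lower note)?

perfect fifth

The chord tones of C sus2 are C D G.
So we need the interval from C up to G.
From C to G is 7 semitones, exactly the perfect fifth.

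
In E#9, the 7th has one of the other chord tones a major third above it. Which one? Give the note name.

F##

E#9 (E# dominant ninth) is spelled E# G## B# D# F##.
The 7th is D#. A major third above D# is F##.
F## is the chord's 9th.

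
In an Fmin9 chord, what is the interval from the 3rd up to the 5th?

F minor ninth: F, Ab, C, Eb, G.
3rd = Ab; 5th = C.
From Ab to C is 4 semitones, exactly the major third.

M3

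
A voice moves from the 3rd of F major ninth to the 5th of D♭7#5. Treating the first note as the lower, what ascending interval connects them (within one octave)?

F major ninth has A as its 3rd, and D♭7#5 has A as its 5th.
A up to A spans 1 letter names and 0 semitones — a perfect unison.

P1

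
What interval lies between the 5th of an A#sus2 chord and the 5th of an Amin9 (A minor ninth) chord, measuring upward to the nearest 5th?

The 5th of A#sus2 is E#; the 5th of Amin9 (A minor ninth) is E.
From E# to E: 11 semitones over an octave = diminished.

diminished octave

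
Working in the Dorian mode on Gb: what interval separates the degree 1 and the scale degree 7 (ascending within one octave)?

The scale runs Gb Ab Bbb Cb Db Eb Fb.
So we need the interval from Gb up to Fb.
From Gb to Fb: 10 semitones over a seventh = minor.

minor seventh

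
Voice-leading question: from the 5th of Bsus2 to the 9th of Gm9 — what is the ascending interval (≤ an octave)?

The 5th of Bsus2 is F#; the 9th of Gm9 is A.
F# up to A is 3 semitones, a half step narrower than a major third, so the interval is minor.

minor third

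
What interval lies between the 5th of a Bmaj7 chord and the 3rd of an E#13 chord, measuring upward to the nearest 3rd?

augmented second

Bmaj7 has F# as its 5th, and E#13 has G## as its 3rd.
F# up to G## is 3 semitones, a half step wider than a major second, so the interval is augmented.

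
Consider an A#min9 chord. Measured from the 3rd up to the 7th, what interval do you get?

A#min9 (A# minor ninth) is spelled A# C# E# G# B#.
3rd = C#; 7th = G#.
From C# to G# is 7 semitones, exactly the perfect fifth.

perfect fifth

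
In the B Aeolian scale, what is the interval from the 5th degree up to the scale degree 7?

Spelling the B Aeolian scale: B C♯ D E F♯ G A.
5th degree = F♯; scale degree 7 = A.
From F♯ to A: 3 semitones over a third = minor.

m3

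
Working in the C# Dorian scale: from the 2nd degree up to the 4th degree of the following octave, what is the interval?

Spelling the C# Dorian scale: C# D# E F# G# A# B.
That puts D# below F#.
From D# to F#: 15 semitones over a tenth = minor.

minor tenth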